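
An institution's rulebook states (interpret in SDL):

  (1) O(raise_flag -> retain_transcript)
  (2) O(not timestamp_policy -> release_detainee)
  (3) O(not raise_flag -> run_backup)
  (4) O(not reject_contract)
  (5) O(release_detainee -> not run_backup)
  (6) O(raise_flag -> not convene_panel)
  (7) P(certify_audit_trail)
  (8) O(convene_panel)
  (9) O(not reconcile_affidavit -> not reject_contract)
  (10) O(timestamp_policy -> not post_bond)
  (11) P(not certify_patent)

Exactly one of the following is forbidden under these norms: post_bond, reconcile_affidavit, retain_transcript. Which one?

Premise 8 states O(convene_panel) outright.
Premise 6 is O(raise_flag -> not convene_panel); contrapositively O(convene_panel -> not raise_flag). Since O(convene_panel) holds, K gives O(not raise_flag).
Applying K to premise 3 (O(not raise_flag -> run_backup)) and O(not raise_flag) yields O(run_backup).
Premise 5 is O(release_detainee -> not run_backup); contrapositively O(run_backup -> not release_detainee). Since O(run_backup) holds, K gives O(not release_detainee).
The contrapositive of premise 2 (O(not timestamp_policy -> release_detainee)) is O(not release_detainee -> timestamp_policy), and O(not release_detainee) is already established, so O(timestamp_policy).
From O(timestamp_policy) and premise 10, O(timestamp_policy -> not post_bond), we obtain O(not post_bond).
So O(not post_bond) holds, i.e. post_bond is forbidden. None of the other listed options is forbidden under the premises.

post_bond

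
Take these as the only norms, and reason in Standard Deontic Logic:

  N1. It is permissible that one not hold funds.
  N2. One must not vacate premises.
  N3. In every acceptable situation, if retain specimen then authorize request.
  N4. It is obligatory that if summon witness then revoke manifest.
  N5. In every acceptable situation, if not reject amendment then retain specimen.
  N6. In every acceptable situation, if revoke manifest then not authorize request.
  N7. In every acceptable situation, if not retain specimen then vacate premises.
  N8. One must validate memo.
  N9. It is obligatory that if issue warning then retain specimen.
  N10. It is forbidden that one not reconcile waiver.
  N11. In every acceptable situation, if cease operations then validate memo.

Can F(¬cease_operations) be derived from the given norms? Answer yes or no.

Premise 11 is O(cease_operations → validate_memo); even if O(validate_memo) held, inferring O(cease_operations) would be affirming the consequent — invalid.
No other premise forces O(cease_operations). An ideal world satisfying every premise can still have ¬cease_operations true, so F(¬cease_operations) is not derivable.

No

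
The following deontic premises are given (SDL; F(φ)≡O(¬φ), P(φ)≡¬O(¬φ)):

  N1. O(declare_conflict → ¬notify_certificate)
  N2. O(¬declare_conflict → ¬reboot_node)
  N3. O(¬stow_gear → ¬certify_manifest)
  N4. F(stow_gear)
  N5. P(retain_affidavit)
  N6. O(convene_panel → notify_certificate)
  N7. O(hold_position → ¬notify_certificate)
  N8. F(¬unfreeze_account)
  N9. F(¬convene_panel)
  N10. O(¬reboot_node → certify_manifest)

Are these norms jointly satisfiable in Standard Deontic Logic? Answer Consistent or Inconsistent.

Inconsistent

Premise 4 is F(stow_gear), i.e. O(¬stow_gear).
Premise 3 is O(¬stow_gear → ¬certify_manifest); since O(¬stow_gear), deontic closure gives O(¬certify_manifest).
Premise 10 is O(¬reboot_node → certify_manifest); contrapositively O(¬certify_manifest → reboot_node). Since O(¬certify_manifest) holds, K gives O(reboot_node).
Premise 2 is O(¬declare_conflict → ¬reboot_node); contrapositively O(reboot_node → declare_conflict). Since O(reboot_node) holds, K gives O(declare_conflict).
With premise 1, O(declare_conflict → ¬notify_certificate), the K-axiom yields O(¬notify_certificate).
Premise 6 is O(convene_panel → notify_certificate); contrapositively O(¬notify_certificate → ¬convene_panel). Since O(¬notify_certificate) holds, K gives O(¬convene_panel).
However, F(¬convene_panel) at premise 9 amounts to O(convene_panel).
We now have both O(¬convene_panel) and O(convene_panel) — convene_panel is simultaneously obligatory and forbidden, violating the D-axiom.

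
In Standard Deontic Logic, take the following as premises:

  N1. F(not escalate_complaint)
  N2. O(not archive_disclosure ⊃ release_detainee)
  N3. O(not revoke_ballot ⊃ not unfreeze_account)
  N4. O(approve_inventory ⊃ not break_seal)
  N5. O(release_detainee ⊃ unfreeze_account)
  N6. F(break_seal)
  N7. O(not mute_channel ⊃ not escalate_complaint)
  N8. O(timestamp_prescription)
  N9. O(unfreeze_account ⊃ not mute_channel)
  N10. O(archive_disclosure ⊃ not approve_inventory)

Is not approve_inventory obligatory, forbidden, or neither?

Premise 1 is F(not escalate_complaint), i.e. O(escalate_complaint).
Premise 7 is O(not mute_channel ⊃ not escalate_complaint); contrapositively O(escalate_complaint ⊃ mute_channel). Since O(escalate_complaint) holds, K gives O(mute_channel).
Premise 9, O(unfreeze_account ⊃ not mute_channel), contraposes to O(mute_channel ⊃ not unfreeze_account); with O(mute_channel) we get O(not unfreeze_account).
Premise 5 is O(release_detainee ⊃ unfreeze_account); contrapositively O(not unfreeze_account ⊃ not release_detainee). Since O(not unfreeze_account) holds, K gives O(not release_detainee).
The contrapositive of premise 2 (O(not archive_disclosure ⊃ release_detainee)) is O(not release_detainee ⊃ archive_disclosure), and O(not release_detainee) is already established, so O(archive_disclosure).
From O(archive_disclosure) and premise 10, O(archive_disclosure ⊃ not approve_inventory), we obtain O(not approve_inventory).
Premises 3, 4, 6, 8 do not contribute to this derivation.
Hence not approve_inventory is obligatory.

Obligatory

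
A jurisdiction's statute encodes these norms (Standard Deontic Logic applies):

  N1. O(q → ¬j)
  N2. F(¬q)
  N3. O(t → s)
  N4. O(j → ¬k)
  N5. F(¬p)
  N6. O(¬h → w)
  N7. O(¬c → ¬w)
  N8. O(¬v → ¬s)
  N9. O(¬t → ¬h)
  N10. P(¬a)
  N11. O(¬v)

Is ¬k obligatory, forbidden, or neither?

Neither

Premise 4 is O(j → ¬k), but O(j) is not derivable from the premises, so it does not yield O(¬k).
No premise or chain of K-axiom applications forces O(¬k), and none forces O(k). So ¬k is neither obligatory nor forbidden under these norms.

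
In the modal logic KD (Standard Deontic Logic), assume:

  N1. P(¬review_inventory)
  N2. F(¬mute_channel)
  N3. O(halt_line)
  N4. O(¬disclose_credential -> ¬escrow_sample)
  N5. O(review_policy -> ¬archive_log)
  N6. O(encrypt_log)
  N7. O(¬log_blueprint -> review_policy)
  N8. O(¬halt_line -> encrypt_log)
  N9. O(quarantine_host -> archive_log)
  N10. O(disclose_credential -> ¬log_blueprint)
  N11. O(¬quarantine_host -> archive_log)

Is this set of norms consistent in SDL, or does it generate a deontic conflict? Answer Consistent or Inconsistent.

Premise 8 is O(¬halt_line -> encrypt_log); even if O(encrypt_log) held, inferring O(¬halt_line) would be affirming the consequent — invalid.
So O(¬halt_line) is not derivable, and the apparent clash with O(halt_line) does not arise.
A world satisfying every obligation exists (e.g. archive_log=true, disclose_credential=false, encrypt_log=true, escrow_sample=false, halt_line=true, log_blueprint=true, mute_channel=true, quarantine_host=false, review_inventory=false, review_policy=false); no atom is both obligatory and forbidden, so the set is consistent.

Consistent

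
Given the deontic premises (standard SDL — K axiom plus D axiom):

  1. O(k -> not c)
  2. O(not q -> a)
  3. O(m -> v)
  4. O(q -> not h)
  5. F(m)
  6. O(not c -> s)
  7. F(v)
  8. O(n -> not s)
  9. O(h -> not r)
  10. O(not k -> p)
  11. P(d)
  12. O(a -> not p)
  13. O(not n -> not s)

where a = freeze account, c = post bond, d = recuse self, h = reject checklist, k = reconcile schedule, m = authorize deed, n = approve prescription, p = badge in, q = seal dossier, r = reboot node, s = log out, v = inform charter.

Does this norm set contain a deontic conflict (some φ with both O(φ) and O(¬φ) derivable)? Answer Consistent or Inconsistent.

Premise 3 is O(m -> v), but O(m) is not derivable from the premises, so it does not yield O(v).
So O(v) is not derivable, and the apparent clash with O(not v) does not arise.
A world satisfying every obligation exists (e.g. a=false, c=true, d=false, h=false, k=false, m=false, n=false, p=true, q=true, r=false, s=false, v=false); no atom is both obligatory and forbidden, so the set is consistent.

Consistent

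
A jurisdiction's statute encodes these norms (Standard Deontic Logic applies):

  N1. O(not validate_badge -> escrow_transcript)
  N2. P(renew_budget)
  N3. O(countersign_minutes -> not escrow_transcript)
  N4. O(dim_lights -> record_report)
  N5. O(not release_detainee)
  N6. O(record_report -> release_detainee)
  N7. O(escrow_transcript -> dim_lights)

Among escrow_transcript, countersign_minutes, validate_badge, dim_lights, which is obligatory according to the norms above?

validate_badge

Premise 5 states O(not release_detainee) outright.
Premise 6, O(record_report -> release_detainee), contraposes to O(not release_detainee -> not record_report); with O(not release_detainee) we get O(not record_report).
The contrapositive of premise 4 (O(dim_lights -> record_report)) is O(not record_report -> not dim_lights), and O(not record_report) is already established, so O(not dim_lights).
Premise 7 is O(escrow_transcript -> dim_lights); contrapositively O(not dim_lights -> not escrow_transcript). Since O(not dim_lights) holds, K gives O(not escrow_transcript).
Premise 1, O(not validate_badge -> escrow_transcript), contraposes to O(not escrow_transcript -> validate_badge); with O(not escrow_transcript) we get O(validate_badge).
So O(validate_badge) holds — validate_badge is obligatory. None of the other listed options is made obligatory by any chain of premises.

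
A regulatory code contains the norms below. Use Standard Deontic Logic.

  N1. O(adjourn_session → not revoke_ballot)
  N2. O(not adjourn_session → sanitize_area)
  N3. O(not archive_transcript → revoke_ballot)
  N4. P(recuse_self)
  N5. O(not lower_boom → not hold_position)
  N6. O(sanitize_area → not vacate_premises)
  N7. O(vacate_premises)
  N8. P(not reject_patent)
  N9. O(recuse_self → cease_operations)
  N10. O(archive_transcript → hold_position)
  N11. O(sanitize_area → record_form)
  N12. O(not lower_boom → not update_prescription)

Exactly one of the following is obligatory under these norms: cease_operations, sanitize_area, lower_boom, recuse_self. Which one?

From premise 7 we have O(vacate_premises).
The contrapositive of premise 6 (O(sanitize_area → not vacate_premises)) is O(vacate_premises → not sanitize_area), and O(vacate_premises) is already established, so O(not sanitize_area).
Premise 2 is O(not adjourn_session → sanitize_area); contrapositively O(not sanitize_area → adjourn_session). Since O(not sanitize_area) holds, K gives O(adjourn_session).
With premise 1, O(adjourn_session → not revoke_ballot), the K-axiom yields O(not revoke_ballot).
Premise 3, O(not archive_transcript → revoke_ballot), contraposes to O(not revoke_ballot → archive_transcript); with O(not revoke_ballot) we get O(archive_transcript).
Applying K to premise 10 (O(archive_transcript → hold_position)) and O(archive_transcript) yields O(hold_position).
Premise 5, O(not lower_boom → not hold_position), contraposes to O(hold_position → lower_boom); with O(hold_position) we get O(lower_boom).
So O(lower_boom) holds — lower_boom is obligatory. None of the other listed options is made obligatory by any chain of premises.

lower_boom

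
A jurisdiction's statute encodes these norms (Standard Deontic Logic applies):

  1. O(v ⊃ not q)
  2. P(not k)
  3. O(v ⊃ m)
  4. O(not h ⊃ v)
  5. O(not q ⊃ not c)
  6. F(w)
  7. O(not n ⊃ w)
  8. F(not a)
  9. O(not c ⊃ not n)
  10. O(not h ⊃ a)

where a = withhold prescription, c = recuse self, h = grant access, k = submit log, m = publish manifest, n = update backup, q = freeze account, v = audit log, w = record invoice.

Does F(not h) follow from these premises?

F(w) at premise 6 means O(not w).
Premise 7, O(not n ⊃ w), contraposes to O(not w ⊃ n); with O(not w) we get O(n).
Premise 9, O(not c ⊃ not n), contraposes to O(n ⊃ c); with O(n) we get O(c).
Premise 5, O(not q ⊃ not c), contraposes to O(c ⊃ q); with O(c) we get O(q).
Premise 1 is O(v ⊃ not q); contrapositively O(q ⊃ not v). Since O(q) holds, K gives O(not v).
Premise 4, O(not h ⊃ v), contraposes to O(not v ⊃ h); with O(not v) we get O(h).
Premises 2, 3, 8, 10 do not contribute to this derivation.
So O(h) holds, i.e. F(not h). The claim follows.

Yes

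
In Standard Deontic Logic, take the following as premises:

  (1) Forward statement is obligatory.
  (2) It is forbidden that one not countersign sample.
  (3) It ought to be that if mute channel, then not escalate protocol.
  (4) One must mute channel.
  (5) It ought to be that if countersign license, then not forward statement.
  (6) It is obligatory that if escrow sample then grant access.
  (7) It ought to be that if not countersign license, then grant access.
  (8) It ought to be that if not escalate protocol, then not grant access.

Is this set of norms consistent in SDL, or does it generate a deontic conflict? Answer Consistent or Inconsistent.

Premise 1 gives O(forward_statement).
Premise 5, O(countersign_license → ¬forward_statement), contraposes to O(forward_statement → ¬countersign_license); with O(forward_statement) we get O(¬countersign_license).
Premise 7 is O(¬countersign_license → grant_access); since O(¬countersign_license), deontic closure gives O(grant_access).
The contrapositive of premise 8 (O(¬escalate_protocol → ¬grant_access)) is O(grant_access → escalate_protocol), and O(grant_access) is already established, so O(escalate_protocol).
The contrapositive of premise 3 (O(mute_channel → ¬escalate_protocol)) is O(escalate_protocol → ¬mute_channel), and O(escalate_protocol) is already established, so O(¬mute_channel).
However, premise 4 gives O(mute_channel).
We now have both O(¬mute_channel) and O(mute_channel) — mute_channel is simultaneously obligatory and forbidden, violating the D-axiom.

Inconsistent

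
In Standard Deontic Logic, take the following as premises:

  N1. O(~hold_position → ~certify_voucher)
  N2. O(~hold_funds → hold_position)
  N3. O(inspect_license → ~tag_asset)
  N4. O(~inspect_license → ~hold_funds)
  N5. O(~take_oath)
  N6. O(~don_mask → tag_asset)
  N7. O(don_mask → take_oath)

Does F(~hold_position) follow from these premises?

From premise 5 we have O(~take_oath).
Premise 7 is O(don_mask → take_oath); contrapositively O(~take_oath → ~don_mask). Since O(~take_oath) holds, K gives O(~don_mask).
With premise 6, O(~don_mask → tag_asset), the K-axiom yields O(tag_asset).
The contrapositive of premise 3 (O(inspect_license → ~tag_asset)) is O(tag_asset → ~inspect_license), and O(tag_asset) is already established, so O(~inspect_license).
With premise 4, O(~inspect_license → ~hold_funds), the K-axiom yields O(~hold_funds).
With premise 2, O(~hold_funds → hold_position), the K-axiom yields O(hold_position).
Premise 1 does not contribute to this derivation.
So O(hold_position) holds, i.e. F(~hold_position). The claim follows.

Yes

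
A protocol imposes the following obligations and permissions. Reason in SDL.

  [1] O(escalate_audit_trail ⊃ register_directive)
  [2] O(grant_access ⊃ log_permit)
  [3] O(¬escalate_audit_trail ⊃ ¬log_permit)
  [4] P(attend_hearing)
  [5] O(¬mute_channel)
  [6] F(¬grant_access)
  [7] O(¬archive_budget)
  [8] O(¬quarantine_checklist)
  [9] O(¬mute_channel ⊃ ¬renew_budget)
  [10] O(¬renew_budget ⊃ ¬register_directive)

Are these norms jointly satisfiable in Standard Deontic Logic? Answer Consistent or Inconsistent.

Inconsistent

Premise 6, F(¬grant_access), is equivalent to O(grant_access).
Applying K to premise 2 (O(grant_access ⊃ log_permit)) and O(grant_access) yields O(log_permit).
The contrapositive of premise 3 (O(¬escalate_audit_trail ⊃ ¬log_permit)) is O(log_permit ⊃ escalate_audit_trail), and O(log_permit) is already established, so O(escalate_audit_trail).
From O(escalate_audit_trail) and premise 1, O(escalate_audit_trail ⊃ register_directive), we obtain O(register_directive).
Premise 10 is O(¬renew_budget ⊃ ¬register_directive); contrapositively O(register_directive ⊃ renew_budget). Since O(register_directive) holds, K gives O(renew_budget).
Premise 9 is O(¬mute_channel ⊃ ¬renew_budget); contrapositively O(renew_budget ⊃ mute_channel). Since O(renew_budget) holds, K gives O(mute_channel).
But premise 5 directly asserts O(¬mute_channel).
We now have both O(mute_channel) and O(¬mute_channel) — mute_channel is simultaneously obligatory and forbidden, violating the D-axiom.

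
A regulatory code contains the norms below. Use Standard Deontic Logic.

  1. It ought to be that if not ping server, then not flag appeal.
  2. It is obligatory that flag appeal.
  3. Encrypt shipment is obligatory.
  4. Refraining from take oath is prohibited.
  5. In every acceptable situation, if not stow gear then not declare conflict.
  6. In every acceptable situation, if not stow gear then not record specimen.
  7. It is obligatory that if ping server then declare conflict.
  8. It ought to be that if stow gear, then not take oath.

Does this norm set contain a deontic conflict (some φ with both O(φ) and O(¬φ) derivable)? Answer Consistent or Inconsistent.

Premise 2 states O(flag_appeal) outright.
The contrapositive of premise 1 (O(¬ping_server → ¬flag_appeal)) is O(flag_appeal → ping_server), and O(flag_appeal) is already established, so O(ping_server).
Premise 7 is O(ping_server → declare_conflict); since O(ping_server), deontic closure gives O(declare_conflict).
The contrapositive of premise 5 (O(¬stow_gear → ¬declare_conflict)) is O(declare_conflict → stow_gear), and O(declare_conflict) is already established, so O(stow_gear).
Premise 8 is O(stow_gear → ¬take_oath); since O(stow_gear), deontic closure gives O(¬take_oath).
Yet premise 4 is F(¬take_oath), i.e. O(take_oath).
We now have both O(¬take_oath) and O(take_oath) — take_oath is simultaneously obligatory and forbidden, violating the D-axiom.

Inconsistent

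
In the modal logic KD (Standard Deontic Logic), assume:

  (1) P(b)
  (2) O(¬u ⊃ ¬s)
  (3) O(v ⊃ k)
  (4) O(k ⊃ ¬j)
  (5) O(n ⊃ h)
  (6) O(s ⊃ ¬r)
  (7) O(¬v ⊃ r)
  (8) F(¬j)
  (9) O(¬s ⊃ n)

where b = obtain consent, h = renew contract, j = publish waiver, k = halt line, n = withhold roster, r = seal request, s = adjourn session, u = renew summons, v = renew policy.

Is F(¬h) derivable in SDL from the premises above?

Yes

Premise 8 is F(¬j), i.e. O(j).
The contrapositive of premise 4 (O(k ⊃ ¬j)) is O(j ⊃ ¬k), and O(j) is already established, so O(¬k).
Premise 3, O(v ⊃ k), contraposes to O(¬k ⊃ ¬v); with O(¬k) we get O(¬v).
With premise 7, O(¬v ⊃ r), the K-axiom yields O(r).
Premise 6 is O(s ⊃ ¬r); contrapositively O(r ⊃ ¬s). Since O(r) holds, K gives O(¬s).
From O(¬s) and premise 9, O(¬s ⊃ n), we obtain O(n).
Applying K to premise 5 (O(n ⊃ h)) and O(n) yields O(h).
Premises 1, 2 do not contribute to this derivation.
So O(h) holds, i.e. F(¬h). The claim follows.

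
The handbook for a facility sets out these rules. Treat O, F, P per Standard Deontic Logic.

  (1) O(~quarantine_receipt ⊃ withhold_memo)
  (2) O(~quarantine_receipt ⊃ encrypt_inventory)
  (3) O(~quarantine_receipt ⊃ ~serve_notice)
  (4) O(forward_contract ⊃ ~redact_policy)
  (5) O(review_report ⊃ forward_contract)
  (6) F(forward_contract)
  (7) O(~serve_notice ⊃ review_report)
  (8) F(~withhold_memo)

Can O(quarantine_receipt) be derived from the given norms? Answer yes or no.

Yes

F(forward_contract) at premise 6 means O(~forward_contract).
The contrapositive of premise 5 (O(review_report ⊃ forward_contract)) is O(~forward_contract ⊃ ~review_report), and O(~forward_contract) is already established, so O(~review_report).
Premise 7 is O(~serve_notice ⊃ review_report); contrapositively O(~review_report ⊃ serve_notice). Since O(~review_report) holds, K gives O(serve_notice).
Premise 3 is O(~quarantine_receipt ⊃ ~serve_notice); contrapositively O(serve_notice ⊃ quarantine_receipt). Since O(serve_notice) holds, K gives O(quarantine_receipt).
Premises 1, 2, 4, 8 do not contribute to this derivation.
So O(quarantine_receipt) follows.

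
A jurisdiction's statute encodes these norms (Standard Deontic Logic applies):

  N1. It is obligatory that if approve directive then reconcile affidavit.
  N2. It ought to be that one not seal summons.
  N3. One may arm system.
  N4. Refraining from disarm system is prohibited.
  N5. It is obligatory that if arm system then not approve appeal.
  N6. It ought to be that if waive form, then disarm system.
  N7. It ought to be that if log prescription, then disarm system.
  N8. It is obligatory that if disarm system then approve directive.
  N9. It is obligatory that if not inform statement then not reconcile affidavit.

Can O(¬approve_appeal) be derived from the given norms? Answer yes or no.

No

Premise 5 is O(arm_system → ¬approve_appeal), but O(arm_system) is not derivable from the premises (the permission P(arm_system) asserts only ¬O(¬arm_system), not O(arm_system)), so it does not yield O(¬approve_appeal).
No other premise forces O(¬approve_appeal). An ideal world satisfying every premise can still have ¬approve_appeal false, so O(¬approve_appeal) is not derivable.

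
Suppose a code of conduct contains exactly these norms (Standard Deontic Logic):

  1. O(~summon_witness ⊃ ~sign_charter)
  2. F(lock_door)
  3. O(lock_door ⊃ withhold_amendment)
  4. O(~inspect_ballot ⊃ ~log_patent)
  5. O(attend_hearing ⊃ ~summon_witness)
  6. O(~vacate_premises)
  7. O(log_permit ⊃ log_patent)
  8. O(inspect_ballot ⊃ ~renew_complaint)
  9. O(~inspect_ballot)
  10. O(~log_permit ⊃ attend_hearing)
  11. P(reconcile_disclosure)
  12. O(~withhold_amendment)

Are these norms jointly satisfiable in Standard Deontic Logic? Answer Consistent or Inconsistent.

Premise 3 is O(lock_door ⊃ withhold_amendment), but O(lock_door) is not derivable from the premises, so it does not yield O(withhold_amendment).
So O(withhold_amendment) is not derivable, and the apparent clash with O(~withhold_amendment) does not arise.
A world satisfying every obligation exists (e.g. attend_hearing=true, inspect_ballot=false, lock_door=false, log_patent=false, log_permit=false, reconcile_disclosure=false, renew_complaint=false, sign_charter=false, summon_witness=false, vacate_premises=false, withhold_amendment=false); no atom is both obligatory and forbidden, so the set is consistent.

Consistent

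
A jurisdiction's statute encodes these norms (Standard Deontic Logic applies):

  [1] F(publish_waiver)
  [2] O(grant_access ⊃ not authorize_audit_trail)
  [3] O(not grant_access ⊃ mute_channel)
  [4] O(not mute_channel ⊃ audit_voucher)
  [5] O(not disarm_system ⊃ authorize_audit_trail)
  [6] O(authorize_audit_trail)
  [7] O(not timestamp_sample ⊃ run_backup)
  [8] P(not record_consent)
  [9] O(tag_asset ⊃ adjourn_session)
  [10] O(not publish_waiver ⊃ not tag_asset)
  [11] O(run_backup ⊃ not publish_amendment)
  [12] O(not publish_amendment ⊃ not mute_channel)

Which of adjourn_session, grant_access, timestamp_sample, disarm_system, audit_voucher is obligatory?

timestamp_sample

Premise 6 states O(authorize_audit_trail) outright.
Premise 2, O(grant_access ⊃ not authorize_audit_trail), contraposes to O(authorize_audit_trail ⊃ not grant_access); with O(authorize_audit_trail) we get O(not grant_access).
From O(not grant_access) and premise 3, O(not grant_access ⊃ mute_channel), we obtain O(mute_channel).
The contrapositive of premise 12 (O(not publish_amendment ⊃ not mute_channel)) is O(mute_channel ⊃ publish_amendment), and O(mute_channel) is already established, so O(publish_amendment).
The contrapositive of premise 11 (O(run_backup ⊃ not publish_amendment)) is O(publish_amendment ⊃ not run_backup), and O(publish_amendment) is already established, so O(not run_backup).
Premise 7 is O(not timestamp_sample ⊃ run_backup); contrapositively O(not run_backup ⊃ timestamp_sample). Since O(not run_backup) holds, K gives O(timestamp_sample).
So O(timestamp_sample) holds — timestamp_sample is obligatory. None of the other listed options is made obligatory by any chain of premises.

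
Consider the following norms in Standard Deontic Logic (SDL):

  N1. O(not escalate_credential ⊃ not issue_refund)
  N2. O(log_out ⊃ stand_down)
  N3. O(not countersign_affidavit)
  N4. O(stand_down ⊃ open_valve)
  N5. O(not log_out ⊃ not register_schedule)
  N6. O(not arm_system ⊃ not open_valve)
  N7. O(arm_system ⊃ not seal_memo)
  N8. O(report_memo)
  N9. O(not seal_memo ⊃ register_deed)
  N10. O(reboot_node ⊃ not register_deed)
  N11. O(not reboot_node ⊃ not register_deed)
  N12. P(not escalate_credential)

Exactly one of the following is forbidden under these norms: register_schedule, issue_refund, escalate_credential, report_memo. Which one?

Premises 10 and 11 are O(reboot_node ⊃ not register_deed) and O(not reboot_node ⊃ not register_deed); every ideal world satisfies reboot_node or not reboot_node, so in either case not register_deed holds — hence O(not register_deed).
Premise 9 is O(not seal_memo ⊃ register_deed); contrapositively O(not register_deed ⊃ seal_memo). Since O(not register_deed) holds, K gives O(seal_memo).
Premise 7 is O(arm_system ⊃ not seal_memo); contrapositively O(seal_memo ⊃ not arm_system). Since O(seal_memo) holds, K gives O(not arm_system).
Premise 6 is O(not arm_system ⊃ not open_valve); since O(not arm_system), deontic closure gives O(not open_valve).
Premise 4 is O(stand_down ⊃ open_valve); contrapositively O(not open_valve ⊃ not stand_down). Since O(not open_valve) holds, K gives O(not stand_down).
The contrapositive of premise 2 (O(log_out ⊃ stand_down)) is O(not stand_down ⊃ not log_out), and O(not stand_down) is already established, so O(not log_out).
From O(not log_out) and premise 5, O(not log_out ⊃ not register_schedule), we obtain O(not register_schedule).
So O(not register_schedule) holds, i.e. register_schedule is forbidden. None of the other listed options is forbidden under the premises.

register_schedule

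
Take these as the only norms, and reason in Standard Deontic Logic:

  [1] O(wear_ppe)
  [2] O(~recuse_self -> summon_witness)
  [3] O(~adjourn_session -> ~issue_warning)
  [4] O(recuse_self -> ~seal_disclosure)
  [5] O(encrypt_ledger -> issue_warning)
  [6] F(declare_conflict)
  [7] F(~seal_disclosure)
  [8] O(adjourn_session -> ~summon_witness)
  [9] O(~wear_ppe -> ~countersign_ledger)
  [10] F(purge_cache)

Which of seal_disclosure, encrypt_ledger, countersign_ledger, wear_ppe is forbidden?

encrypt_ledger

Premise 7, F(~seal_disclosure), is equivalent to O(seal_disclosure).
The contrapositive of premise 4 (O(recuse_self -> ~seal_disclosure)) is O(seal_disclosure -> ~recuse_self), and O(seal_disclosure) is already established, so O(~recuse_self).
With premise 2, O(~recuse_self -> summon_witness), the K-axiom yields O(summon_witness).
The contrapositive of premise 8 (O(adjourn_session -> ~summon_witness)) is O(summon_witness -> ~adjourn_session), and O(summon_witness) is already established, so O(~adjourn_session).
With premise 3, O(~adjourn_session -> ~issue_warning), the K-axiom yields O(~issue_warning).
Premise 5 is O(encrypt_ledger -> issue_warning); contrapositively O(~issue_warning -> ~encrypt_ledger). Since O(~issue_warning) holds, K gives O(~encrypt_ledger).
So O(~encrypt_ledger) holds, i.e. encrypt_ledger is forbidden. None of the other listed options is forbidden under the premises.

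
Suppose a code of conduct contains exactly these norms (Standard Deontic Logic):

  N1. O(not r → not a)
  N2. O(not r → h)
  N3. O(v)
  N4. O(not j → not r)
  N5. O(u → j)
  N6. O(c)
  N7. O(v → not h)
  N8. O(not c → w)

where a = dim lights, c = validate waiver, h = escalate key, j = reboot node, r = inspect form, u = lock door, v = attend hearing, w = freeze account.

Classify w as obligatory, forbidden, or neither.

Premise 8 is O(not c → w), but O(not c) is not derivable from the premises, so it does not yield O(w).
No premise or chain of K-axiom applications forces O(w), and none forces O(not w). So w is neither obligatory nor forbidden under these norms.

Neither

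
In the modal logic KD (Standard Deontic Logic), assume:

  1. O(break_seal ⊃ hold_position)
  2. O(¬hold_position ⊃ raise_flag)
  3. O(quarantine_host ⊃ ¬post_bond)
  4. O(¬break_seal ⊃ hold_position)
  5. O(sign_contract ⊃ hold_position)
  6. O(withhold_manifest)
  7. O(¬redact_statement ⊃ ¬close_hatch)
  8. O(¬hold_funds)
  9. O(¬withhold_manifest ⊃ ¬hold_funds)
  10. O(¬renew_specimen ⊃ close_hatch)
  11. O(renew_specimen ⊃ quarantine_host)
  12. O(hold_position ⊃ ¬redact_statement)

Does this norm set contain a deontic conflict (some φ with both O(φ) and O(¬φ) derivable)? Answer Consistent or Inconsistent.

Premise 9 is O(¬withhold_manifest ⊃ ¬hold_funds); even if O(¬hold_funds) held, inferring O(¬withhold_manifest) would be affirming the consequent — invalid.
So O(¬withhold_manifest) is not derivable, and the apparent clash with O(withhold_manifest) does not arise.
A world satisfying every obligation exists (e.g. break_seal=false, close_hatch=false, hold_funds=false, hold_position=true, post_bond=false, quarantine_host=true, raise_flag=false, redact_statement=false, renew_specimen=true, sign_contract=false, withhold_manifest=true); no atom is both obligatory and forbidden, so the set is consistent.

Consistent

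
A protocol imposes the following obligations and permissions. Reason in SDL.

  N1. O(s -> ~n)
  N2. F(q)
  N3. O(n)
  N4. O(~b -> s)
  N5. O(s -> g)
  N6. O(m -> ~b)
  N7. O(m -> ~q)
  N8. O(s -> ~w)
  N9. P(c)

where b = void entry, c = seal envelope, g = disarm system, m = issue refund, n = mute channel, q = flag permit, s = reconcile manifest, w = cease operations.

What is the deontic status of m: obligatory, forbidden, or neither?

Forbidden

From premise 3 we have O(n).
Premise 1 is O(s -> ~n); contrapositively O(n -> ~s). Since O(n) holds, K gives O(~s).
Premise 4 is O(~b -> s); contrapositively O(~s -> b). Since O(~s) holds, K gives O(b).
Premise 6, O(m -> ~b), contraposes to O(b -> ~m); with O(b) we get O(~m).
Premises 2, 5, 7, 8, 9 do not contribute to this derivation.
Thus O(~m), which is F(m): m is forbidden.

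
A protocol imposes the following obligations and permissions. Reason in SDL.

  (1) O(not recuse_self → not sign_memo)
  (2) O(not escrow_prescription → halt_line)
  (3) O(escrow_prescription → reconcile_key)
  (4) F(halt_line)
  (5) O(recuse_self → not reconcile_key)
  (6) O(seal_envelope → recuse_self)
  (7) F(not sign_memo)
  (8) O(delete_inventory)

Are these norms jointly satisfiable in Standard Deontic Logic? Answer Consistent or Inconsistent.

Inconsistent

Premise 7 is F(not sign_memo), i.e. O(sign_memo).
Premise 1 is O(not recuse_self → not sign_memo); contrapositively O(sign_memo → recuse_self). Since O(sign_memo) holds, K gives O(recuse_self).
Premise 5 is O(recuse_self → not reconcile_key); since O(recuse_self), deontic closure gives O(not reconcile_key).
Premise 3, O(escrow_prescription → reconcile_key), contraposes to O(not reconcile_key → not escrow_prescription); with O(not reconcile_key) we get O(not escrow_prescription).
Applying K to premise 2 (O(not escrow_prescription → halt_line)) and O(not escrow_prescription) yields O(halt_line).
Yet premise 4 is F(halt_line), i.e. O(not halt_line).
We now have both O(halt_line) and O(not halt_line) — halt_line is simultaneously obligatory and forbidden, violating the D-axiom.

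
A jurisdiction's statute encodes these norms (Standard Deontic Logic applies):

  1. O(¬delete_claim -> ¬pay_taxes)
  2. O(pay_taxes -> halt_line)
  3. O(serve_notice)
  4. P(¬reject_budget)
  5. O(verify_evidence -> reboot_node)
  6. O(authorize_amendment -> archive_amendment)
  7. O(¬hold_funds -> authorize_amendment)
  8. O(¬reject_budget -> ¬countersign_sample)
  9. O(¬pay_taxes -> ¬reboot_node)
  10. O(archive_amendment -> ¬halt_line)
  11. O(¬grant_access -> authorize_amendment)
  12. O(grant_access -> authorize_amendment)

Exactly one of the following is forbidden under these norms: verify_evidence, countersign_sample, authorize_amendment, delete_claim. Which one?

Premises 12 and 11 are O(grant_access -> authorize_amendment) and O(¬grant_access -> authorize_amendment); every ideal world satisfies grant_access or ¬grant_access, so in either case authorize_amendment holds — hence O(authorize_amendment).
With premise 6, O(authorize_amendment -> archive_amendment), the K-axiom yields O(archive_amendment).
With premise 10, O(archive_amendment -> ¬halt_line), the K-axiom yields O(¬halt_line).
Premise 2 is O(pay_taxes -> halt_line); contrapositively O(¬halt_line -> ¬pay_taxes). Since O(¬halt_line) holds, K gives O(¬pay_taxes).
Premise 9 is O(¬pay_taxes -> ¬reboot_node); since O(¬pay_taxes), deontic closure gives O(¬reboot_node).
Premise 5, O(verify_evidence -> reboot_node), contraposes to O(¬reboot_node -> ¬verify_evidence); with O(¬reboot_node) we get O(¬verify_evidence).
So O(¬verify_evidence) holds, i.e. verify_evidence is forbidden. None of the other listed options is forbidden under the premises.

verify_evidence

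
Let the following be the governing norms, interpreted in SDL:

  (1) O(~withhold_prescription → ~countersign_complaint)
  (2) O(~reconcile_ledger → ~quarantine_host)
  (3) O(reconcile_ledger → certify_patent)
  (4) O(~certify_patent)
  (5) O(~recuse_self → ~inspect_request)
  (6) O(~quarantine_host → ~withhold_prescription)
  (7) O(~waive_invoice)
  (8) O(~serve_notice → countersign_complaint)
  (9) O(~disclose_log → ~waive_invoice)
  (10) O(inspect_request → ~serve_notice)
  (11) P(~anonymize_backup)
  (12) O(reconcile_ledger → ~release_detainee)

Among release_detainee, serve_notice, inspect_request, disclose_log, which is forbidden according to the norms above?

inspect_request

From premise 4 we have O(~certify_patent).
Premise 3 is O(reconcile_ledger → certify_patent); contrapositively O(~certify_patent → ~reconcile_ledger). Since O(~certify_patent) holds, K gives O(~reconcile_ledger).
Premise 2 is O(~reconcile_ledger → ~quarantine_host); since O(~reconcile_ledger), deontic closure gives O(~quarantine_host).
With premise 6, O(~quarantine_host → ~withhold_prescription), the K-axiom yields O(~withhold_prescription).
From O(~withhold_prescription) and premise 1, O(~withhold_prescription → ~countersign_complaint), we obtain O(~countersign_complaint).
The contrapositive of premise 8 (O(~serve_notice → countersign_complaint)) is O(~countersign_complaint → serve_notice), and O(~countersign_complaint) is already established, so O(serve_notice).
Premise 10, O(inspect_request → ~serve_notice), contraposes to O(serve_notice → ~inspect_request); with O(serve_notice) we get O(~inspect_request).
So O(~inspect_request) holds, i.e. inspect_request is forbidden. None of the other listed options is forbidden under the premises.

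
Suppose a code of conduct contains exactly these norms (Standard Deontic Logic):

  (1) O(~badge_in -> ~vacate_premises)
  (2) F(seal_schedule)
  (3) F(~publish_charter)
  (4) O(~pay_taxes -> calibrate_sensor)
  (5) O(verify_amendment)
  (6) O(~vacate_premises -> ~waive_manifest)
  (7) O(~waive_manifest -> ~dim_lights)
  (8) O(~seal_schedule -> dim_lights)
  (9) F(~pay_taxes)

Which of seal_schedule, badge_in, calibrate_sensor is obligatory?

Premise 2, F(seal_schedule), is equivalent to O(~seal_schedule).
With premise 8, O(~seal_schedule -> dim_lights), the K-axiom yields O(dim_lights).
The contrapositive of premise 7 (O(~waive_manifest -> ~dim_lights)) is O(dim_lights -> waive_manifest), and O(dim_lights) is already established, so O(waive_manifest).
Premise 6, O(~vacate_premises -> ~waive_manifest), contraposes to O(waive_manifest -> vacate_premises); with O(waive_manifest) we get O(vacate_premises).
Premise 1 is O(~badge_in -> ~vacate_premises); contrapositively O(vacate_premises -> badge_in). Since O(vacate_premises) holds, K gives O(badge_in).
So O(badge_in) holds — badge_in is obligatory. None of the other listed options is made obligatory by any chain of premises.

badge_in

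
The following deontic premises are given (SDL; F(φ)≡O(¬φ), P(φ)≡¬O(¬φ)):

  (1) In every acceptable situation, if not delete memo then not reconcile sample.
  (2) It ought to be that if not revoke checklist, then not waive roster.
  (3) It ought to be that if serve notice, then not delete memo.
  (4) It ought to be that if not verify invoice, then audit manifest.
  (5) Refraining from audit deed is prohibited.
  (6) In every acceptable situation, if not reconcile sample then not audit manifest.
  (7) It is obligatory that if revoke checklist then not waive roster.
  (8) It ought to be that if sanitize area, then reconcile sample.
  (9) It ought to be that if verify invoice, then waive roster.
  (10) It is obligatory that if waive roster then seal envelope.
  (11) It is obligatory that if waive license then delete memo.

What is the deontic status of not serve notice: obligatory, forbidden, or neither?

Premises 2 and 7 cover both cases: O(¬revoke_checklist → ¬waive_roster) and O(revoke_checklist → ¬waive_roster). Since ¬revoke_checklist ∨ revoke_checklist is a tautology, O(¬waive_roster) follows.
The contrapositive of premise 9 (O(verify_invoice → waive_roster)) is O(¬waive_roster → ¬verify_invoice), and O(¬waive_roster) is already established, so O(¬verify_invoice).
With premise 4, O(¬verify_invoice → audit_manifest), the K-axiom yields O(audit_manifest).
Premise 6 is O(¬reconcile_sample → ¬audit_manifest); contrapositively O(audit_manifest → reconcile_sample). Since O(audit_manifest) holds, K gives O(reconcile_sample).
Premise 1, O(¬delete_memo → ¬reconcile_sample), contraposes to O(reconcile_sample → delete_memo); with O(reconcile_sample) we get O(delete_memo).
Premise 3, O(serve_notice → ¬delete_memo), contraposes to O(delete_memo → ¬serve_notice); with O(delete_memo) we get O(¬serve_notice).
Premises 5, 8, 10, 11 do not contribute to this derivation.
Hence ¬serve_notice is obligatory.

Obligatory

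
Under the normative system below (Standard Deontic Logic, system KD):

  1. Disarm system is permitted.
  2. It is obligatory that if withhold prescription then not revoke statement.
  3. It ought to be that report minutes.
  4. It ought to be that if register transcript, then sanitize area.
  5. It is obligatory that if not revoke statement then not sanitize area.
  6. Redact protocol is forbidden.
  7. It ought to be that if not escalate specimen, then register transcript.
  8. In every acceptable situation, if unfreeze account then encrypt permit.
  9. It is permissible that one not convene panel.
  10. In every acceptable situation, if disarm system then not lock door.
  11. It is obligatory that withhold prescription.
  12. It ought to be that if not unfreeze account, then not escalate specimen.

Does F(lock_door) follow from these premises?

No

Premise 10 is O(disarm_system → ¬lock_door), but O(disarm_system) is not derivable from the premises (the permission P(disarm_system) asserts only ¬O(¬disarm_system), not O(disarm_system)), so it does not yield O(¬lock_door).
No other premise forces O(¬lock_door). An ideal world satisfying every premise can still have lock_door true, so F(lock_door) is not derivable.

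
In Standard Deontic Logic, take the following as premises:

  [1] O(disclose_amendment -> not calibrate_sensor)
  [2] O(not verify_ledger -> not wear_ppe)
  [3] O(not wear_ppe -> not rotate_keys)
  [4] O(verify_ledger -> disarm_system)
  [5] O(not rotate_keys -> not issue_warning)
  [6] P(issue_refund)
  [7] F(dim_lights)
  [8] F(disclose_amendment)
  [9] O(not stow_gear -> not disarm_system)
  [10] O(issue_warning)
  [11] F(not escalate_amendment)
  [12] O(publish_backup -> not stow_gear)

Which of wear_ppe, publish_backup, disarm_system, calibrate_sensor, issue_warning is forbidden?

publish_backup

From premise 10 we have O(issue_warning).
Premise 5 is O(not rotate_keys -> not issue_warning); contrapositively O(issue_warning -> rotate_keys). Since O(issue_warning) holds, K gives O(rotate_keys).
The contrapositive of premise 3 (O(not wear_ppe -> not rotate_keys)) is O(rotate_keys -> wear_ppe), and O(rotate_keys) is already established, so O(wear_ppe).
Premise 2, O(not verify_ledger -> not wear_ppe), contraposes to O(wear_ppe -> verify_ledger); with O(wear_ppe) we get O(verify_ledger).
With premise 4, O(verify_ledger -> disarm_system), the K-axiom yields O(disarm_system).
The contrapositive of premise 9 (O(not stow_gear -> not disarm_system)) is O(disarm_system -> stow_gear), and O(disarm_system) is already established, so O(stow_gear).
Premise 12 is O(publish_backup -> not stow_gear); contrapositively O(stow_gear -> not publish_backup). Since O(stow_gear) holds, K gives O(not publish_backup).
So O(not publish_backup) holds, i.e. publish_backup is forbidden. None of the other listed options is forbidden under the premises.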